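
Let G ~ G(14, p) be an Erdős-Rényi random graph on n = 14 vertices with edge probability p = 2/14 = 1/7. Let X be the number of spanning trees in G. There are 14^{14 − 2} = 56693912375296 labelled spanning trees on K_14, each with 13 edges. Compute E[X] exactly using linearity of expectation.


K_14 has 14^{14 − 2} = 56693912375296 labelled spanning trees.
For each such spanning tree H, let X_H = 1 if all 13 edges of H are present in G. Then P[X_H = 1] = p^{13} = (1/7)^{13} = 1/96889010407.
By linearity of expectation: E[X] = Σ_H E[X_H] = 56693912375296 · p^{13} = 56693912375296 · 1/96889010407 = 4096/7.
Numerically: E[X] ≈ 585.143.

E[X] = 56693912375296 · (1/7)^{13} = 4096/7 ≈ 585.143.


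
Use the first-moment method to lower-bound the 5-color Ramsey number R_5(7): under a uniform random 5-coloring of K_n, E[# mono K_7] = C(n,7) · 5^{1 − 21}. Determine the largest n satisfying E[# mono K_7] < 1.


We need C(n, 7) · 5^{1 − 21} < 1, i.e. C(n, 7) < 5^{21 − 1} = 95367431640625.
Check values of n near the boundary:
  n = 336: C(336, 7) = 90079147136880; 90079147136880 < 95367431640625? YES
  n = 337: C(337, 7) = 91989916924632; 91989916924632 < 95367431640625? YES
  n = 338: C(338, 7) = 93935323022736; 93935323022736 < 95367431640625? YES
  n = 339: C(339, 7) = 95915887062372; 95915887062372 < 95367431640625? NO
  n = 340: C(340, 7) = 97932136940560; 97932136940560 < 95367431640625? NO
  n = 341: C(341, 7) = 99984606876440; 99984606876440 < 95367431640625? NO
The largest n with C(n, 7) < 95367431640625 is n = 338 (where E[X] = 93935323022736/95367431640625 ≈ 0.98498). Hence R_5(7) > 338, i.e. R_5(7) ≥ 339.

Largest n = 338; hence R_5(7) > 338.


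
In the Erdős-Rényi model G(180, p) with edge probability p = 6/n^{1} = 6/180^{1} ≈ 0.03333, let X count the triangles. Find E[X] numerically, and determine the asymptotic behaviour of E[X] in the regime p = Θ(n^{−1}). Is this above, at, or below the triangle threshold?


Number of potential triangles: C(180, 3) = 955860.
Each occurs with probability p³ ≈ (0.03333)³ ≈ 3.703704e-05.
By linearity: E[X] = C(180, 3)·p³ ≈ 955860 · 3.703704e-05 ≈ 35.4022.
Here α = 1, so p = 6/n is exactly at the triangle threshold p ~ 1/n. Asymptotically E[X] → c³/6 = 6³/6 = 36 ≈ 36.0000, a bounded constant. In this regime the triangle count is asymptotically Poisson(c³/6).

E[X] ≈ 35.4022; in regime p = Θ(1/n^{1}) E[X] stays bounded (at the triangle threshold p ~ 1/n).


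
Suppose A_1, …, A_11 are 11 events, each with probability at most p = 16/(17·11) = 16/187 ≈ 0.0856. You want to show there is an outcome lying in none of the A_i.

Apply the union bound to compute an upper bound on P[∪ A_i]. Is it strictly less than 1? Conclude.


Union bound: P[∪_{i=1}^{11} A_i] ≤ Σ_i P[A_i] ≤ 11·p = 11·(16/187) = 16/17.
Numerically: 16/17 ≈ 0.9412.
Is 16/17 < 1? YES.
Since P[∪ A_i] ≤ 16/17 < 1, the complement has P[∩ A_i^c] ≥ 1 − 16/17 = 1/17 > 0, so some outcome avoids every A_i.

11·p = 16/17 ≈ 0.9412; existence CERTIFIED by the union bound.


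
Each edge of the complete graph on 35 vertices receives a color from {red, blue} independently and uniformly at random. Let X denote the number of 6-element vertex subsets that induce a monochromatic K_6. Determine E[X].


Let X = Σ_S X_S over the C(35, 6) = 1623160 subsets S of size 6, where X_S = 1 if the K_6 on S is monochromatic.
For a fixed S, the K_6 on S has C(6, 2) = 15 edges. P[all 15 edges red] = (1/2)^15, and likewise for blue, so P[monochromatic] = 2·(1/2)^15 = 2^{1 − 15} = 1/16384.
By linearity: E[X] = C(35, 6) · 2^{1 − 15} = 1623160 · 1/16384 = 202895/2048.
Numerically: E[X] ≈ 99.070.

E[X] = C(35,6)·2^(1−C(6,2)) = 202895/2048 ≈ 99.070.


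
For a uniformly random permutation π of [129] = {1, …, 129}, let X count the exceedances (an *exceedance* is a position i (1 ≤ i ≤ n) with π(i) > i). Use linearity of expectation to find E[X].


Write X = Σ_{i=1}^{129} X_i, where X_i = 1_{π(i) > i}.
For each fixed i, π(i) is uniform over {1, …, 129} (marginal of a uniform permutation), so P[π(i) > i] = (n − i)/n. Summing: Σ_{i=1}^{129} (n − i)/n = (0 + 1 + … + 128)/129 = 129(129 − 1)/(2·129) = (129 − 1)/2.
Hence E[X] = Σ_{i=1}^{129} (129 − i)/129 = 64 ≈ 64.0000.

E[X] = 64 = 64.0000.


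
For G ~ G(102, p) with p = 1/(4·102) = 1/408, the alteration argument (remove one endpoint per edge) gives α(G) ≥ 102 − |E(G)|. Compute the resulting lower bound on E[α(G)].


E[|E(G)|] = C(102, 2)·p = 5151 · (1/408) = 101/8.
E[α(G)] ≥ n − E[|E(G)|] = 102 − 101/8 = 715/8.
Numerically: ≈ 89.375.
(This is only a lower bound; the true E[α(G)] may be larger.)

E[α(G)] ≥ 715/8 ≈ 89.375.


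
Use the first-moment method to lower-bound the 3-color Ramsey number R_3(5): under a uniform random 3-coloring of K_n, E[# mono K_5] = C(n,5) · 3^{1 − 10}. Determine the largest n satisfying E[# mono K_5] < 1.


We need C(n, 5) · 3^{1 − 10} < 1, i.e. C(n, 5) < 3^{10 − 1} = 19683.
Check values of n near the boundary:
  n = 14: C(14, 5) = 2002; 2002 < 19683? YES
  n = 15: C(15, 5) = 3003; 3003 < 19683? YES
  n = 16: C(16, 5) = 4368; 4368 < 19683? YES
  n = 17: C(17, 5) = 6188; 6188 < 19683? YES
  n = 18: C(18, 5) = 8568; 8568 < 19683? YES
  n = 19: C(19, 5) = 11628; 11628 < 19683? YES
  n = 20: C(20, 5) = 15504; 15504 < 19683? YES
  n = 21: C(21, 5) = 20349; 20349 < 19683? NO
  n = 22: C(22, 5) = 26334; 26334 < 19683? NO
  n = 23: C(23, 5) = 33649; 33649 < 19683? NO
The largest n with C(n, 5) < 19683 is n = 20 (where E[X] = 5168/6561 ≈ 0.78768). Hence R_3(5) > 20, i.e. R_3(5) ≥ 21.

Largest n = 20; hence R_3(5) > 20.


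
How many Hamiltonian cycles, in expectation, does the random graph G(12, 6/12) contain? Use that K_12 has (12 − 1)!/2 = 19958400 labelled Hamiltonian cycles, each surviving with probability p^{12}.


K_12 has (12 − 1)!/2 = 19958400 labelled Hamiltonian cycles.
For each such Hamiltonian cycle H, let X_H = 1 if all 12 edges of H are present in G. Then P[X_H = 1] = p^{12} = (1/2)^{12} = 1/4096.
Summing the indicators: E[X] = Σ_H E[X_H] = 19958400 · p^{12} = 19958400 · 1/4096 = 155925/32.
Numerically: E[X] ≈ 4.87e+03.

E[X] = 19958400 · (1/2)^{12} = 155925/32 ≈ 4.87e+03.


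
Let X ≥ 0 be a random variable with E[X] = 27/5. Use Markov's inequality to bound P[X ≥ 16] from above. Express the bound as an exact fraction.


μ = E[X] = 27/5, a = 16.
Markov: P[X ≥ 16] ≤ μ/a = (27/5)/16 = 27/80.
Numerically: ≈ 0.337500.
(Since a = 16 > μ = 5.400000, the bound 27/80 is < 1 and informative.)

P[X ≥ 16] ≤ 27/80 ≈ 0.337500.


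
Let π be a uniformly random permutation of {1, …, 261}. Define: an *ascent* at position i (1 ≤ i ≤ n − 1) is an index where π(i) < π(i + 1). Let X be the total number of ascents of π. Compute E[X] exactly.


Write X = Σ X_I over i = 1, …, 260, with X_I the indicator of one ascent.
There are 260 indicators.
For each fixed i, the pair (π(i), π(i+1)) is a uniformly random ordered pair of distinct values from {1, …, 261}; by symmetry P[π(i) < π(i+1)] = 1/2.
By linearity: E[X] = 260 · (1/2) = (261 − 1) · (1/2) = 130 ≈ 130.000.

E[X] = 130 = 130.000.


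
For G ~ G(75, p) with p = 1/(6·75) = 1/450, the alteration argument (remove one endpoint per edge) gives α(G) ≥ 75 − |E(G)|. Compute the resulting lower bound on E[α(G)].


E[|E(G)|] = C(75, 2)·p = 2775 · (1/450) = 37/6.
E[α(G)] ≥ n − E[|E(G)|] = 75 − 37/6 = 413/6.
Numerically: ≈ 68.83333.
(This is only a lower bound; the true E[α(G)] may be larger.)

E[α(G)] ≥ 413/6 ≈ 68.83333.


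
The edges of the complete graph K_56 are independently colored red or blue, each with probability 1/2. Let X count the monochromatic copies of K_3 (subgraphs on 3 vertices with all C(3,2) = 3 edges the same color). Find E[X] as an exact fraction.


Let X = Σ_S X_S over the C(56, 3) = 27720 subsets S of size 3, where X_S = 1 if the K_3 on S is monochromatic.
For a fixed S, the K_3 on S has C(3, 2) = 3 edges. P[all 3 edges red] = (1/2)^3, and likewise for blue, so P[monochromatic] = 2·(1/2)^3 = 2^{1 − 3} = 1/4.
Summing: E[X] = C(56, 3) · 2^{1 − 3} = 27720 · 1/4 = 6930.
Numerically: E[X] ≈ 6930.000000.

E[X] = C(56,3)·2^(1−C(3,2)) = 6930 ≈ 6930.000000.


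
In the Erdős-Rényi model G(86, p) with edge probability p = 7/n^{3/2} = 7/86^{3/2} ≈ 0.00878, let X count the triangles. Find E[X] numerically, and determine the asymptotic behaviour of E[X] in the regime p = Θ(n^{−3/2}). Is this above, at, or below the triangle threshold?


Number of potential triangles: C(86, 3) = 102340.
Each occurs with probability p³ ≈ (0.00878)³ ≈ 6.76163e-07.
By linearity: E[X] = C(86, 3)·p³ ≈ 102340 · 6.76163e-07 ≈ 0.069.
Since α = 3/2 > 1, p = c/n^{3/2} = o(1/n) is below the triangle threshold p ~ 1/n. Asymptotically E[X] ~ (c³/6)·n^{3(1−α)} = (7³/6)·n^{-1.5} → 0, so by Markov's inequality G has no triangles w.h.p.

E[X] ≈ 0.069; in regime p = Θ(1/n^{3/2}) E[X] tends to 0 (below the triangle threshold p ~ 1/n).


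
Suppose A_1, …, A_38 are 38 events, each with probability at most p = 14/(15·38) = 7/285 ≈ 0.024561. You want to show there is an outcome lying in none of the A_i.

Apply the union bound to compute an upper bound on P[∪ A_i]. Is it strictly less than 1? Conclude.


Union bound: P[∪_{i=1}^{38} A_i] ≤ Σ_i P[A_i] ≤ 38·p = 38·(7/285) = 14/15.
Numerically: 14/15 ≈ 0.933333.
Is 14/15 < 1? YES.
Since P[∪ A_i] ≤ 14/15 < 1, the complement has P[∩ A_i^c] ≥ 1 − 14/15 = 1/15 > 0, so some outcome avoids every A_i.

38·p = 14/15 ≈ 0.933333; existence CERTIFIED by the union bound.


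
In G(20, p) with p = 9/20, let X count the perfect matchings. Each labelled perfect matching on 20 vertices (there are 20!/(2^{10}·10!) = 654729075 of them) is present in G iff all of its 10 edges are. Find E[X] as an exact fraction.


K_20 has 20!/(2^{10}·10!) = 654729075 labelled perfect matchings.
For each such perfect matching H, let X_H = 1 if all 10 edges of H are present in G. Then P[X_H = 1] = p^{10} = (9/20)^{10} = 3486784401/10240000000000.
Summing the indicators: E[X] = Σ_H E[X_H] = 654729075 · p^{10} = 654729075 · 3486784401/10240000000000 = 91315965023646363/409600000000.
Numerically: E[X] ≈ 2.229e+05.

E[X] = 654729075 · (9/20)^{10} = 91315965023646363/409600000000 ≈ 2.229e+05.


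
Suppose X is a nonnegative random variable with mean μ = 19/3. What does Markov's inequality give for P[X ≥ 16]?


μ = E[X] = 19/3, a = 16.
Markov: P[X ≥ 16] ≤ μ/a = (19/3)/16 = 19/48.
Numerically: ≈ 0.39583.
(Since a = 16 > μ = 6.33333, the bound 19/48 is < 1 and informative.)

P[X ≥ 16] ≤ 19/48 ≈ 0.39583.


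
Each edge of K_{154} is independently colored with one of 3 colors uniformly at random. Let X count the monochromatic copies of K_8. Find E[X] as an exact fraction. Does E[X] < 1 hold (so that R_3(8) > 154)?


E[X] = C(154, 8) · 3^{1 − 28} = 6521818990995 · 3^{−27} = 6521818990995/7625597484987.
As a reduced fraction: E[X] = 724646554555/847288609443 ≈ 0.8552535.
Is E[X] < 1? YES.
Since E[X] < 1, there exists a 3-coloring of K_{154} with no monochromatic K_8; hence R_3(8) > 154.

E[X] = 724646554555/847288609443 ≈ 0.8552535; E[X] < 1, so R_3(8) > 154.


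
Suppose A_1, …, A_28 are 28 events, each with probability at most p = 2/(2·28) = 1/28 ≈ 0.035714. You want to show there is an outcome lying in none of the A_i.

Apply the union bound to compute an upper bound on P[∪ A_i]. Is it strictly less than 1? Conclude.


Union bound: P[∪_{i=1}^{28} A_i] ≤ Σ_i P[A_i] ≤ 28·p = 28·(1/28) = 1.
Numerically: 1 ≈ 1.000000.
Is 1 < 1? NO.
Since the bound 1 is ≥ 1, the union bound is uninformative here; it does NOT by itself certify existence.

28·p = 1 ≈ 1.000000; existence NOT certified by the union bound.


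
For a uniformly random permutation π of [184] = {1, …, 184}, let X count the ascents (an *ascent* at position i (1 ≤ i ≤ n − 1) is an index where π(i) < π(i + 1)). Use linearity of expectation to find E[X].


Write X = Σ X_I over i = 1, …, 183, with X_I the indicator of one ascent.
There are 183 indicators.
For each fixed i, the pair (π(i), π(i+1)) is a uniformly random ordered pair of distinct values from {1, …, 184}; by symmetry P[π(i) < π(i+1)] = 1/2.
By linearity: E[X] = 183 · (1/2) = (184 − 1) · (1/2) = 183/2 ≈ 91.5000.

E[X] = 183/2 = 91.5000.


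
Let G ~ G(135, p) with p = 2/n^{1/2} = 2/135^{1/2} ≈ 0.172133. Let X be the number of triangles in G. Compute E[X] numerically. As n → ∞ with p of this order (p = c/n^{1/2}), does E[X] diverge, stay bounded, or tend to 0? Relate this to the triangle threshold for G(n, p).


Number of potential triangles: C(135, 3) = 400995.
Each occurs with probability p³ ≈ (0.172133)³ ≈ 5.10022498e-03.
By linearity: E[X] = C(135, 3)·p³ ≈ 400995 · 5.10022498e-03 ≈ 2045.164717.
Since α = 1/2 < 1, p = c/n^{1/2} ≫ 1/n is above the triangle threshold p ~ 1/n. Asymptotically E[X] ~ (c³/6)·n^{3(1−α)} = (2³/6)·n^{1.5} → ∞; triangles are abundant w.h.p.

E[X] ≈ 2045.164717; in regime p = Θ(1/n^{1/2}) E[X] diverges (above the triangle threshold p ~ 1/n).


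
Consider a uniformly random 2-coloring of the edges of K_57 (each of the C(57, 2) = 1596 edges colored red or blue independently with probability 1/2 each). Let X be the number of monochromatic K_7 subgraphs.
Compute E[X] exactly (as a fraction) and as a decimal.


Let X = Σ_S X_S over the C(57, 7) = 264385836 subsets S of size 7, where X_S = 1 if the K_7 on S is monochromatic.
For a fixed S, the K_7 on S has C(7, 2) = 21 edges. P[all 21 edges red] = (1/2)^21, and likewise for blue, so P[monochromatic] = 2·(1/2)^21 = 2^{1 − 21} = 1/1048576.
Summing: E[X] = C(57, 7) · 2^{1 − 21} = 264385836 · 1/1048576 = 66096459/262144.
Numerically: E[X] ≈ 252.13798.

E[X] = C(57,7)·2^(1−C(7,2)) = 66096459/262144 ≈ 252.13798.


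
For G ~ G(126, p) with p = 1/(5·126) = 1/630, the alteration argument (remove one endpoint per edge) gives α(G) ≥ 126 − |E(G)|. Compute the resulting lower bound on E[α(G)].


E[|E(G)|] = C(126, 2)·p = 7875 · (1/630) = 25/2.
E[α(G)] ≥ n − E[|E(G)|] = 126 − 25/2 = 227/2.
Numerically: ≈ 113.5000.
(This is only a lower bound; the true E[α(G)] may be larger.)

E[α(G)] ≥ 227/2 ≈ 113.5000.


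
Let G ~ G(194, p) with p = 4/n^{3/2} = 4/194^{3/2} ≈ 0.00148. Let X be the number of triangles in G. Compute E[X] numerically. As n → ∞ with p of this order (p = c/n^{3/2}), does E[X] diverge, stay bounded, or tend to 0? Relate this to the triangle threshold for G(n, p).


Number of potential triangles: C(194, 3) = 1198144.
Each occurs with probability p³ ≈ (0.00148)³ ≈ 3.243935e-09.
By linearity: E[X] = C(194, 3)·p³ ≈ 1198144 · 3.243935e-09 ≈ 0.0039.
Since α = 3/2 > 1, p = c/n^{3/2} = o(1/n) is below the triangle threshold p ~ 1/n. Asymptotically E[X] ~ (c³/6)·n^{3(1−α)} = (4³/6)·n^{-1.5} → 0, so by Markov's inequality G has no triangles w.h.p.

E[X] ≈ 0.0039; in regime p = Θ(1/n^{3/2}) E[X] tends to 0 (below the triangle threshold p ~ 1/n).


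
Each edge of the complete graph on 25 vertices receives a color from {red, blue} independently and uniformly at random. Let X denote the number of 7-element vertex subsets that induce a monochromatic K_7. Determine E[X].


Let X = Σ_S X_S over the C(25, 7) = 480700 subsets S of size 7, where X_S = 1 if the K_7 on S is monochromatic.
For a fixed S, the K_7 on S has C(7, 2) = 21 edges. P[all 21 edges red] = (1/2)^21, and likewise for blue, so P[monochromatic] = 2·(1/2)^21 = 2^{1 − 21} = 1/1048576.
Summing: E[X] = C(25, 7) · 2^{1 − 21} = 480700 · 1/1048576 = 120175/262144.
Numerically: E[X] ≈ 0.4584.

E[X] = C(25,7)·2^(1−C(7,2)) = 120175/262144 ≈ 0.4584.


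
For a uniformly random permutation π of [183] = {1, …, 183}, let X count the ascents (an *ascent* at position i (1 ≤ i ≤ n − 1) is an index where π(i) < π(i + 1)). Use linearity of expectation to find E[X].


Write X = Σ X_I over i = 1, …, 182, with X_I the indicator of one ascent.
There are 182 indicators.
For each fixed i, the pair (π(i), π(i+1)) is a uniformly random ordered pair of distinct values from {1, …, 183}; by symmetry P[π(i) < π(i+1)] = 1/2.
By linearity: E[X] = 182 · (1/2) = (183 − 1) · (1/2) = 91 ≈ 91.000000.

E[X] = 91 = 91.000000.


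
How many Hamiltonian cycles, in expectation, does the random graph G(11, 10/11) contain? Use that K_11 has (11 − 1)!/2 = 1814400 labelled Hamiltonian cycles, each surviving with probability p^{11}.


K_11 has (11 − 1)!/2 = 1814400 labelled Hamiltonian cycles.
For each such Hamiltonian cycle H, let X_H = 1 if all 11 edges of H are present in G. Then P[X_H = 1] = p^{11} = (10/11)^{11} = 100000000000/285311670611.
By linearity: E[X] = Σ_H E[X_H] = 1814400 · p^{11} = 1814400 · 100000000000/285311670611 = 181440000000000000/285311670611.
Numerically: E[X] ≈ 6.3594e+05.

E[X] = 1814400 · (10/11)^{11} = 181440000000000000/285311670611 ≈ 6.3594e+05.


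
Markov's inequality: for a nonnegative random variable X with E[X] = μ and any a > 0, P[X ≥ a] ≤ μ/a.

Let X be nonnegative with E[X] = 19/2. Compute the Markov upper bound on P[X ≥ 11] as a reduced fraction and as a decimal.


μ = E[X] = 19/2, a = 11.
Markov: P[X ≥ 11] ≤ μ/a = (19/2)/11 = 19/22.
Numerically: ≈ 0.864.
(Since a = 11 > μ = 9.500, the bound 19/22 is < 1 and informative.)

P[X ≥ 11] ≤ 19/22 ≈ 0.864.


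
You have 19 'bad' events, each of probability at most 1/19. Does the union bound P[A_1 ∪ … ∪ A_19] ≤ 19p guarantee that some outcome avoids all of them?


Union bound: P[∪_{i=1}^{19} A_i] ≤ Σ_i P[A_i] ≤ 19·p = 19·(1/19) = 1.
Numerically: 1 ≈ 1.0000.
Is 1 < 1? NO.
Since the bound 1 is ≥ 1, the union bound is uninformative here; it does NOT by itself certify existence.

19·p = 1 ≈ 1.0000; existence NOT certified by the union bound.


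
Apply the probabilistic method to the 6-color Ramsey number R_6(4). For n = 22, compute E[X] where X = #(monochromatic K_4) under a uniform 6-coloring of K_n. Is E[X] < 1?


E[X] = C(22, 4) · 6^{1 − 6} = 7315 · 6^{−5} = 7315/7776.
As a reduced fraction: E[X] = 7315/7776 ≈ 0.940715.
Is E[X] < 1? YES.
Since E[X] < 1, there exists a 6-coloring of K_{22} with no monochromatic K_4; hence R_6(4) > 22.

E[X] = 7315/7776 ≈ 0.940715; E[X] < 1, so R_6(4) > 22.


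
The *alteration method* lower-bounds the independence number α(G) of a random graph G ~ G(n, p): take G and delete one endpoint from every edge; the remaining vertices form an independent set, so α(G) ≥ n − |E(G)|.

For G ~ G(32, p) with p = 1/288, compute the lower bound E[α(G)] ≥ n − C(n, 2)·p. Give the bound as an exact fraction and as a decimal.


E[|E(G)|] = C(32, 2)·p = 496 · (1/288) = 31/18.
E[α(G)] ≥ n − E[|E(G)|] = 32 − 31/18 = 545/18.
Numerically: ≈ 30.2778.
(This is only a lower bound; the true E[α(G)] may be larger.)

E[α(G)] ≥ 545/18 ≈ 30.2778.


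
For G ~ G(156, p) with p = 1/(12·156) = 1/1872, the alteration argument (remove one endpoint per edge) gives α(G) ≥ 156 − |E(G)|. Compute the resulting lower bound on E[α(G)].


E[|E(G)|] = C(156, 2)·p = 12090 · (1/1872) = 155/24.
E[α(G)] ≥ n − E[|E(G)|] = 156 − 155/24 = 3589/24.
Numerically: ≈ 149.541667.
(This is only a lower bound; the true E[α(G)] may be larger.)

E[α(G)] ≥ 3589/24 ≈ 149.541667.


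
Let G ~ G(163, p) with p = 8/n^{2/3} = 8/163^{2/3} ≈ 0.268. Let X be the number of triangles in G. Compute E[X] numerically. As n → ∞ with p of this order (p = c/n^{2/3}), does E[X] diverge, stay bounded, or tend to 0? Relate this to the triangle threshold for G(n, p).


Number of potential triangles: C(163, 3) = 708561.
Each occurs with probability p³ ≈ (0.268)³ ≈ 1.92706e-02.
By linearity: E[X] = C(163, 3)·p³ ≈ 708561 · 1.92706e-02 ≈ 13654.380.
Since α = 2/3 < 1, p = c/n^{2/3} ≫ 1/n is above the triangle threshold p ~ 1/n. Asymptotically E[X] ~ (c³/6)·n^{3(1−α)} = (8³/6)·n^{1} → ∞; triangles are abundant w.h.p.

E[X] ≈ 13654.380; in regime p = Θ(1/n^{2/3}) E[X] diverges (above the triangle threshold p ~ 1/n).


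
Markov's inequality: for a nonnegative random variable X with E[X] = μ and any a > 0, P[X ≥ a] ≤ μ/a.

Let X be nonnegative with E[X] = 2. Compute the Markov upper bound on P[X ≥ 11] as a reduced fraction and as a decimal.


μ = E[X] = 2, a = 11.
Markov: P[X ≥ 11] ≤ μ/a = (2)/11 = 2/11.
Numerically: ≈ 0.181818.
(Since a = 11 > μ = 2.000000, the bound 2/11 is < 1 and informative.)

P[X ≥ 11] ≤ 2/11 ≈ 0.181818.


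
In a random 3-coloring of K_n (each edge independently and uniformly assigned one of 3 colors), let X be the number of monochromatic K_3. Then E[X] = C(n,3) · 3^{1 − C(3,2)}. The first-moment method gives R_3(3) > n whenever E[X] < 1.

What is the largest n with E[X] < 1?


We need C(n, 3) · 3^{1 − 3} < 1, i.e. C(n, 3) < 3^{3 − 1} = 9.
Check values of n near the boundary:
  n = 3: C(3, 3) = 1; 1 < 9? YES
  n = 4: C(4, 3) = 4; 4 < 9? YES
  n = 5: C(5, 3) = 10; 10 < 9? NO
  n = 6: C(6, 3) = 20; 20 < 9? NO
The largest n with C(n, 3) < 9 is n = 4 (where E[X] = 4/9 ≈ 0.4444). Hence R_3(3) > 4, i.e. R_3(3) ≥ 5.

Largest n = 4; hence R_3(3) > 4.


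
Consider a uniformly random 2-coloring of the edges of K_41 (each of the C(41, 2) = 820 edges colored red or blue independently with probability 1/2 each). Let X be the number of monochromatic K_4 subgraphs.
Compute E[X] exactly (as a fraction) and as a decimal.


Let X = Σ_S X_S over the C(41, 4) = 101270 subsets S of size 4, where X_S = 1 if the K_4 on S is monochromatic.
For a fixed S, the K_4 on S has C(4, 2) = 6 edges. P[all 6 edges red] = (1/2)^6, and likewise for blue, so P[monochromatic] = 2·(1/2)^6 = 2^{1 − 6} = 1/32.
Summing: E[X] = C(41, 4) · 2^{1 − 6} = 101270 · 1/32 = 50635/16.
Numerically: E[X] ≈ 3164.687500.

E[X] = C(41,4)·2^(1−C(4,2)) = 50635/16 ≈ 3164.687500.


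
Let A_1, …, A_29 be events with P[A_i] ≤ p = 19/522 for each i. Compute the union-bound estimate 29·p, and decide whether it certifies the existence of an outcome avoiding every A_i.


Union bound: P[∪_{i=1}^{29} A_i] ≤ Σ_i P[A_i] ≤ 29·p = 29·(19/522) = 19/18.
Numerically: 19/18 ≈ 1.05556.
Is 19/18 < 1? NO.
Since the bound 19/18 is ≥ 1, the union bound is uninformative here; it does NOT by itself certify existence.

29·p = 19/18 ≈ 1.05556; existence NOT certified by the union bound.


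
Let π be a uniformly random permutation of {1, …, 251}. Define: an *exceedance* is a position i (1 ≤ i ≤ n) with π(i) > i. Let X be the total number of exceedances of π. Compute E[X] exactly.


Write X = Σ_{i=1}^{251} X_i, where X_i = 1_{π(i) > i}.
For each fixed i, π(i) is uniform over {1, …, 251} (marginal of a uniform permutation), so P[π(i) > i] = (n − i)/n. Summing: Σ_{i=1}^{251} (n − i)/n = (0 + 1 + … + 250)/251 = 251(251 − 1)/(2·251) = (251 − 1)/2.
Hence E[X] = Σ_{i=1}^{251} (251 − i)/251 = 125 ≈ 125.000.

E[X] = 125 = 125.000.


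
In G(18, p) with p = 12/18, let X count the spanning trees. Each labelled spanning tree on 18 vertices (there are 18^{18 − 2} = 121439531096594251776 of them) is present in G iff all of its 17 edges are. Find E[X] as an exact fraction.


K_18 has 18^{18 − 2} = 121439531096594251776 labelled spanning trees.
For each such spanning tree H, let X_H = 1 if all 17 edges of H are present in G. Then P[X_H = 1] = p^{17} = (2/3)^{17} = 131072/129140163.
By linearity: E[X] = Σ_H E[X_H] = 121439531096594251776 · p^{17} = 121439531096594251776 · 131072/129140163 = 123256172596690944.
Numerically: E[X] ≈ 1.233e+17.

E[X] = 121439531096594251776 · (2/3)^{17} = 123256172596690944 ≈ 1.233e+17.


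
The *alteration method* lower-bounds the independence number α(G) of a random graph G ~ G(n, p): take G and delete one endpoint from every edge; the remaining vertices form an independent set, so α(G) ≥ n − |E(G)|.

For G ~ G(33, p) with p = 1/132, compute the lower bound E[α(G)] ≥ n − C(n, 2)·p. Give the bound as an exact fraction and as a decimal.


E[|E(G)|] = C(33, 2)·p = 528 · (1/132) = 4.
E[α(G)] ≥ n − E[|E(G)|] = 33 − 4 = 29.
Numerically: ≈ 29.00000.
(This is only a lower bound; the true E[α(G)] may be larger.)

E[α(G)] ≥ 29 ≈ 29.00000.


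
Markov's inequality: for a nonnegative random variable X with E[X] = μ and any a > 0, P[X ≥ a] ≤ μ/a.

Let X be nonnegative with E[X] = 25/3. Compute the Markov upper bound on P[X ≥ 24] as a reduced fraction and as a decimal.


μ = E[X] = 25/3, a = 24.
Markov: P[X ≥ 24] ≤ μ/a = (25/3)/24 = 25/72.
Numerically: ≈ 0.3472.
(Since a = 24 > μ = 8.3333, the bound 25/72 is < 1 and informative.)

P[X ≥ 24] ≤ 25/72 ≈ 0.3472.


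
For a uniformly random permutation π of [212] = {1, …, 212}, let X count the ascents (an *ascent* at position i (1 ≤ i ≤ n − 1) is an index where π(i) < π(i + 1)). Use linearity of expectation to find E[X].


Write X = Σ X_I over i = 1, …, 211, with X_I the indicator of one ascent.
There are 211 indicators.
For each fixed i, the pair (π(i), π(i+1)) is a uniformly random ordered pair of distinct values from {1, …, 212}; by symmetry P[π(i) < π(i+1)] = 1/2.
By linearity: E[X] = 211 · (1/2) = (212 − 1) · (1/2) = 211/2 ≈ 105.50000.

E[X] = 211/2 = 105.50000.


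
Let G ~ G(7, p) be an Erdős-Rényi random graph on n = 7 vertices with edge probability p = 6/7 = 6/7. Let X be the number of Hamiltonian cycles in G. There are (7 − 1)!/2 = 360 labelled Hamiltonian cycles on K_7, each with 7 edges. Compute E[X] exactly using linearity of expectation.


K_7 has (7 − 1)!/2 = 360 labelled Hamiltonian cycles.
For each such Hamiltonian cycle H, let X_H = 1 if all 7 edges of H are present in G. Then P[X_H = 1] = p^{7} = (6/7)^{7} = 279936/823543.
Summing the indicators: E[X] = Σ_H E[X_H] = 360 · p^{7} = 360 · 279936/823543 = 100776960/823543.
Numerically: E[X] ≈ 122.37.

E[X] = 360 · (6/7)^{7} = 100776960/823543 ≈ 122.37.


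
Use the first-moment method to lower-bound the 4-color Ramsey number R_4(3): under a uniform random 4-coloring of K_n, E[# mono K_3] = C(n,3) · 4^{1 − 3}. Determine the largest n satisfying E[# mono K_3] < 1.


We need C(n, 3) · 4^{1 − 3} < 1, i.e. C(n, 3) < 4^{3 − 1} = 16.
Check values of n near the boundary:
  n = 3: C(3, 3) = 1; 1 < 16? YES
  n = 4: C(4, 3) = 4; 4 < 16? YES
  n = 5: C(5, 3) = 10; 10 < 16? YES
  n = 6: C(6, 3) = 20; 20 < 16? NO
The largest n with C(n, 3) < 16 is n = 5 (where E[X] = 5/8 ≈ 0.6250). Hence R_4(3) > 5, i.e. R_4(3) ≥ 6.

Largest n = 5; hence R_4(3) > 5.


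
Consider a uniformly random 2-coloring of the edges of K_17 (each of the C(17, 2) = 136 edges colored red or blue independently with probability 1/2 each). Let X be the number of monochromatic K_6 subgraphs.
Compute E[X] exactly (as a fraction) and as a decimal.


Let X = Σ_S X_S over the C(17, 6) = 12376 subsets S of size 6, where X_S = 1 if the K_6 on S is monochromatic.
For a fixed S, the K_6 on S has C(6, 2) = 15 edges. P[all 15 edges red] = (1/2)^15, and likewise for blue, so P[monochromatic] = 2·(1/2)^15 = 2^{1 − 15} = 1/16384.
By linearity of expectation: E[X] = C(17, 6) · 2^{1 − 15} = 12376 · 1/16384 = 1547/2048.
Numerically: E[X] ≈ 0.75537.

E[X] = C(17,6)·2^(1−C(6,2)) = 1547/2048 ≈ 0.75537.


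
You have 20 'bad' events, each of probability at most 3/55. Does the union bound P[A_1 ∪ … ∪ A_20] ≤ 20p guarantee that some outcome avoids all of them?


Union bound: P[∪_{i=1}^{20} A_i] ≤ Σ_i P[A_i] ≤ 20·p = 20·(3/55) = 12/11.
Numerically: 12/11 ≈ 1.0909.
Is 12/11 < 1? NO.
Since the bound 12/11 is ≥ 1, the union bound is uninformative here; it does NOT by itself certify existence.

20·p = 12/11 ≈ 1.0909; existence NOT certified by the union bound.


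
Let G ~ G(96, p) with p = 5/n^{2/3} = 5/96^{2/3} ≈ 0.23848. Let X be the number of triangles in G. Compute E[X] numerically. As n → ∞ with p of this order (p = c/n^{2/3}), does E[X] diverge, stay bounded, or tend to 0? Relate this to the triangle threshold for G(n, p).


Number of potential triangles: C(96, 3) = 142880.
Each occurs with probability p³ ≈ (0.23848)³ ≈ 1.3563368e-02.
By linearity: E[X] = C(96, 3)·p³ ≈ 142880 · 1.3563368e-02 ≈ 1937.93403.
Since α = 2/3 < 1, p = c/n^{2/3} ≫ 1/n is above the triangle threshold p ~ 1/n. Asymptotically E[X] ~ (c³/6)·n^{3(1−α)} = (5³/6)·n^{1} → ∞; triangles are abundant w.h.p.

E[X] ≈ 1937.93403; in regime p = Θ(1/n^{2/3}) E[X] diverges (above the triangle threshold p ~ 1/n).


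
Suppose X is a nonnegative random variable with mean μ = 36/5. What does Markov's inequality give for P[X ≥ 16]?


μ = E[X] = 36/5, a = 16.
Markov: P[X ≥ 16] ≤ μ/a = (36/5)/16 = 9/20.
Numerically: ≈ 0.4500.
(Since a = 16 > μ = 7.2000, the bound 9/20 is < 1 and informative.)

P[X ≥ 16] ≤ 9/20 ≈ 0.4500.


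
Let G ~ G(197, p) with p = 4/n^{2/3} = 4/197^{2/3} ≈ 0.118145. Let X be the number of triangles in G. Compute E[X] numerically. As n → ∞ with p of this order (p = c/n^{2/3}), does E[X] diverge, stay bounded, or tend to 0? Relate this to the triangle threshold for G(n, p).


Number of potential triangles: C(197, 3) = 1254890.
Each occurs with probability p³ ≈ (0.118145)³ ≈ 1.64910201e-03.
By linearity: E[X] = C(197, 3)·p³ ≈ 1254890 · 1.64910201e-03 ≈ 2069.441624.
Since α = 2/3 < 1, p = c/n^{2/3} ≫ 1/n is above the triangle threshold p ~ 1/n. Asymptotically E[X] ~ (c³/6)·n^{3(1−α)} = (4³/6)·n^{1} → ∞; triangles are abundant w.h.p.

E[X] ≈ 2069.441624; in regime p = Θ(1/n^{2/3}) E[X] diverges (above the triangle threshold p ~ 1/n).


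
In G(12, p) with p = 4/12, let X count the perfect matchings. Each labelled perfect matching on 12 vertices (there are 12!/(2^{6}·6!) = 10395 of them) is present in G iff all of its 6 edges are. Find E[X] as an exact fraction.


K_12 has 12!/(2^{6}·6!) = 10395 labelled perfect matchings.
For each such perfect matching H, let X_H = 1 if all 6 edges of H are present in G. Then P[X_H = 1] = p^{6} = (1/3)^{6} = 1/729.
By linearity of expectation: E[X] = Σ_H E[X_H] = 10395 · p^{6} = 10395 · 1/729 = 385/27.
Numerically: E[X] ≈ 14.26.

E[X] = 10395 · (1/3)^{6} = 385/27 ≈ 14.26.


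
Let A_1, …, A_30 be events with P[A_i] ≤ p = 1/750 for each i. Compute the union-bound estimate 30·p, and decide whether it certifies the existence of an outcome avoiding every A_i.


Union bound: P[∪_{i=1}^{30} A_i] ≤ Σ_i P[A_i] ≤ 30·p = 30·(1/750) = 1/25.
Numerically: 1/25 ≈ 0.0400.
Is 1/25 < 1? YES.
Since P[∪ A_i] ≤ 1/25 < 1, the complement has P[∩ A_i^c] ≥ 1 − 1/25 = 24/25 > 0, so some outcome avoids every A_i.

30·p = 1/25 ≈ 0.0400; existence CERTIFIED by the union bound.


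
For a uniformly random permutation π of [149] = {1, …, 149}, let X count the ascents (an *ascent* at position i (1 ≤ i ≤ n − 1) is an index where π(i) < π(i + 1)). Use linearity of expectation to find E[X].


Write X = Σ X_I over i = 1, …, 148, with X_I the indicator of one ascent.
There are 148 indicators.
For each fixed i, the pair (π(i), π(i+1)) is a uniformly random ordered pair of distinct values from {1, …, 149}; by symmetry P[π(i) < π(i+1)] = 1/2.
By linearity: E[X] = 148 · (1/2) = (149 − 1) · (1/2) = 74 ≈ 74.0000.

E[X] = 74 = 74.0000.


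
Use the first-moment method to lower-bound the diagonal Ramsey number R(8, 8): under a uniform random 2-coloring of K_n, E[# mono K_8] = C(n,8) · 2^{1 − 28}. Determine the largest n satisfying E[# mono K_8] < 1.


We need C(n, 8) · 2^{1 − 28} < 1, i.e. C(n, 8) < 2^{28 − 1} = 134217728.
Check values of n near the boundary:
  n = 37: C(37, 8) = 38608020; 38608020 < 134217728? YES
  n = 38: C(38, 8) = 48903492; 48903492 < 134217728? YES
  n = 39: C(39, 8) = 61523748; 61523748 < 134217728? YES
  n = 40: C(40, 8) = 76904685; 76904685 < 134217728? YES
  n = 41: C(41, 8) = 95548245; 95548245 < 134217728? YES
  n = 42: C(42, 8) = 118030185; 118030185 < 134217728? YES
  n = 43: C(43, 8) = 145008513; 145008513 < 134217728? NO
  n = 44: C(44, 8) = 177232627; 177232627 < 134217728? NO
  n = 45: C(45, 8) = 215553195; 215553195 < 134217728? NO
The largest n with C(n, 8) < 134217728 is n = 42 (where E[X] = 118030185/134217728 ≈ 0.87939). Hence R(8, 8) > 42, i.e. R(8, 8) ≥ 43.

Largest n = 42; hence R(8, 8) > 42.


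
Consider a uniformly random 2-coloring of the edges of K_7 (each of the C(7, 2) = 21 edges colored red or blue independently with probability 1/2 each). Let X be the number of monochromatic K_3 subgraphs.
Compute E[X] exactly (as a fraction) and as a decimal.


Let X = Σ_S X_S over the C(7, 3) = 35 subsets S of size 3, where X_S = 1 if the K_3 on S is monochromatic.
For a fixed S, the K_3 on S has C(3, 2) = 3 edges. P[all 3 edges red] = (1/2)^3, and likewise for blue, so P[monochromatic] = 2·(1/2)^3 = 2^{1 − 3} = 1/4.
By linearity: E[X] = C(7, 3) · 2^{1 − 3} = 35 · 1/4 = 35/4.
Numerically: E[X] ≈ 8.75000.

E[X] = C(7,3)·2^(1−C(3,2)) = 35/4 ≈ 8.75000.


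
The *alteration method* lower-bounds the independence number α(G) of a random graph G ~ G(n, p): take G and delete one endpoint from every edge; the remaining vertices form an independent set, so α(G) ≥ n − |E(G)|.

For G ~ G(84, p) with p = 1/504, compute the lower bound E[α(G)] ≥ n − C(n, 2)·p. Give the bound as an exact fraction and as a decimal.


E[|E(G)|] = C(84, 2)·p = 3486 · (1/504) = 83/12.
E[α(G)] ≥ n − E[|E(G)|] = 84 − 83/12 = 925/12.
Numerically: ≈ 77.08333.
(This is only a lower bound; the true E[α(G)] may be larger.)

E[α(G)] ≥ 925/12 ≈ 77.08333.


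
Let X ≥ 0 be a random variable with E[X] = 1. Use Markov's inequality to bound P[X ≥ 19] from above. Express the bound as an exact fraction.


μ = E[X] = 1, a = 19.
Markov: P[X ≥ 19] ≤ μ/a = (1)/19 = 1/19.
Numerically: ≈ 0.0526.
(Since a = 19 > μ = 1.0000, the bound 1/19 is < 1 and informative.)

P[X ≥ 19] ≤ 1/19 ≈ 0.0526.


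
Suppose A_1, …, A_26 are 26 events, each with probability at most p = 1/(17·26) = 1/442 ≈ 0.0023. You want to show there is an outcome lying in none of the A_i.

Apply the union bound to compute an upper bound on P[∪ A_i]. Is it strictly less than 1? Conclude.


Union bound: P[∪_{i=1}^{26} A_i] ≤ Σ_i P[A_i] ≤ 26·p = 26·(1/442) = 1/17.
Numerically: 1/17 ≈ 0.0588.
Is 1/17 < 1? YES.
Since P[∪ A_i] ≤ 1/17 < 1, the complement has P[∩ A_i^c] ≥ 1 − 1/17 = 16/17 > 0, so some outcome avoids every A_i.

26·p = 1/17 ≈ 0.0588; existence CERTIFIED by the union bound.


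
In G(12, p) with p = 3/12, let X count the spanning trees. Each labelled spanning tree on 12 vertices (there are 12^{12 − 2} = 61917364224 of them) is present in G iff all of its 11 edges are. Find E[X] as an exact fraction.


K_12 has 12^{12 − 2} = 61917364224 labelled spanning trees.
For each such spanning tree H, let X_H = 1 if all 11 edges of H are present in G. Then P[X_H = 1] = p^{11} = (1/4)^{11} = 1/4194304.
By linearity of expectation: E[X] = Σ_H E[X_H] = 61917364224 · p^{11} = 61917364224 · 1/4194304 = 59049/4.
Numerically: E[X] ≈ 1.476e+04.

E[X] = 61917364224 · (1/4)^{11} = 59049/4 ≈ 1.476e+04.


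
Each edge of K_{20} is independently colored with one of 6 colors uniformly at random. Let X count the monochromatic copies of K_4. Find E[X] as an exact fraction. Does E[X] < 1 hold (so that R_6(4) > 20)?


E[X] = C(20, 4) · 6^{1 − 6} = 4845 · 6^{−5} = 4845/7776.
As a reduced fraction: E[X] = 1615/2592 ≈ 0.62307.
Is E[X] < 1? YES.
Since E[X] < 1, there exists a 6-coloring of K_{20} with no monochromatic K_4; hence R_6(4) > 20.

E[X] = 1615/2592 ≈ 0.62307; E[X] < 1, so R_6(4) > 20.


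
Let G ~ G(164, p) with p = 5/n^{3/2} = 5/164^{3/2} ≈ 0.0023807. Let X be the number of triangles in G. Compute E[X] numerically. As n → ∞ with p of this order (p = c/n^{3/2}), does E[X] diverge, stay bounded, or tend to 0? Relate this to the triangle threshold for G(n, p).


Number of potential triangles: C(164, 3) = 721764.
Each occurs with probability p³ ≈ (0.0023807)³ ≈ 1.3493130e-08.
By linearity: E[X] = C(164, 3)·p³ ≈ 721764 · 1.3493130e-08 ≈ 0.00974.
Since α = 3/2 > 1, p = c/n^{3/2} = o(1/n) is below the triangle threshold p ~ 1/n. Asymptotically E[X] ~ (c³/6)·n^{3(1−α)} = (5³/6)·n^{-1.5} → 0, so by Markov's inequality G has no triangles w.h.p.

E[X] ≈ 0.00974; in regime p = Θ(1/n^{3/2}) E[X] tends to 0 (below the triangle threshold p ~ 1/n).


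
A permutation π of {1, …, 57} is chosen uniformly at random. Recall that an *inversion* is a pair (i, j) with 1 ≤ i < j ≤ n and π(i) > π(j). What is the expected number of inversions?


Write X = Σ X_I over the C(57, 2) = 1596 pairs i < j, with X_I the indicator of one inversion.
There are 1596 indicators.
For each fixed pair i < j, the values π(i) and π(j) are two distinct elements of {1, …, 57} in uniformly random order; by symmetry P[π(i) > π(j)] = 1/2.
By linearity: E[X] = 1596 · (1/2) = C(57, 2) · (1/2) = 1596/2 = 798 ≈ 798.000.

E[X] = 798 = 798.000.


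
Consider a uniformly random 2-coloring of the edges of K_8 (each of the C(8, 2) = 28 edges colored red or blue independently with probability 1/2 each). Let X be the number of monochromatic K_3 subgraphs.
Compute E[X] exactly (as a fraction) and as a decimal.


Let X = Σ_S X_S over the C(8, 3) = 56 subsets S of size 3, where X_S = 1 if the K_3 on S is monochromatic.
For a fixed S, the K_3 on S has C(3, 2) = 3 edges. P[all 3 edges red] = (1/2)^3, and likewise for blue, so P[monochromatic] = 2·(1/2)^3 = 2^{1 − 3} = 1/4.
Summing: E[X] = C(8, 3) · 2^{1 − 3} = 56 · 1/4 = 14.
Numerically: E[X] ≈ 14.000.

E[X] = C(8,3)·2^(1−C(3,2)) = 14 ≈ 14.000.


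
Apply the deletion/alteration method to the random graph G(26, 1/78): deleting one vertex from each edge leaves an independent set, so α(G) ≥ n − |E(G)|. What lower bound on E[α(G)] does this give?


E[|E(G)|] = C(26, 2)·p = 325 · (1/78) = 25/6.
E[α(G)] ≥ n − E[|E(G)|] = 26 − 25/6 = 131/6.
Numerically: ≈ 21.833.
(This is only a lower bound; the true E[α(G)] may be larger.)

E[α(G)] ≥ 131/6 ≈ 21.833.


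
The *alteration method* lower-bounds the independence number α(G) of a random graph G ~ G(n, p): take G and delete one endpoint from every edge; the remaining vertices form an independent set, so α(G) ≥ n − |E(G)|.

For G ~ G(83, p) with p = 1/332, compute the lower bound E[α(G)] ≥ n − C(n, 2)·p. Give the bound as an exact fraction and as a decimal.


E[|E(G)|] = C(83, 2)·p = 3403 · (1/332) = 41/4.
E[α(G)] ≥ n − E[|E(G)|] = 83 − 41/4 = 291/4.
Numerically: ≈ 72.75000.
(This is only a lower bound; the true E[α(G)] may be larger.)

E[α(G)] ≥ 291/4 ≈ 72.75000.


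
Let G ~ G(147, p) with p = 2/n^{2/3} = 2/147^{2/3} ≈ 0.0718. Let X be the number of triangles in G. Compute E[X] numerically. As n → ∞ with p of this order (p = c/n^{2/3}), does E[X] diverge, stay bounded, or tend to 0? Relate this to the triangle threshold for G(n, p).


Number of potential triangles: C(147, 3) = 518665.
Each occurs with probability p³ ≈ (0.0718)³ ≈ 3.70216e-04.
By linearity: E[X] = C(147, 3)·p³ ≈ 518665 · 3.70216e-04 ≈ 192.018.
Since α = 2/3 < 1, p = c/n^{2/3} ≫ 1/n is above the triangle threshold p ~ 1/n. Asymptotically E[X] ~ (c³/6)·n^{3(1−α)} = (2³/6)·n^{1} → ∞; triangles are abundant w.h.p.

E[X] ≈ 192.018; in regime p = Θ(1/n^{2/3}) E[X] diverges (above the triangle threshold p ~ 1/n).


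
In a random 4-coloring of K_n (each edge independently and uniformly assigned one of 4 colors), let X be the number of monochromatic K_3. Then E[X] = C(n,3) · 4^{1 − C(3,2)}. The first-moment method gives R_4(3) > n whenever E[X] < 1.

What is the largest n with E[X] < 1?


We need C(n, 3) · 4^{1 − 3} < 1, i.e. C(n, 3) < 4^{3 − 1} = 16.
Check values of n near the boundary:
  n = 4: C(4, 3) = 4; 4 < 16? YES
  n = 5: C(5, 3) = 10; 10 < 16? YES
  n = 6: C(6, 3) = 20; 20 < 16? NO
  n = 7: C(7, 3) = 35; 35 < 16? NO
  n = 8: C(8, 3) = 56; 56 < 16? NO
The largest n with C(n, 3) < 16 is n = 5 (where E[X] = 5/8 ≈ 0.625). Hence R_4(3) > 5, i.e. R_4(3) ≥ 6.

Largest n = 5; hence R_4(3) > 5.
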